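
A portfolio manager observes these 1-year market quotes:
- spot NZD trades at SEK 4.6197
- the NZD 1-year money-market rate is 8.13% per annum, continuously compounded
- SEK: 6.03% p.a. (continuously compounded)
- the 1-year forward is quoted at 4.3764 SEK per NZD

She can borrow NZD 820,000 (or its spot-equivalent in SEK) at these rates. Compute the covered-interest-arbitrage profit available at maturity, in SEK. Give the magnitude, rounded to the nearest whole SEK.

T = 1 year.
Route A — deposit NZD, sell forward: 820,000 × 1.084696257 × 4.3764 = SEK 3,892,593.05.
Route B — convert at spot, deposit SEK: 820,000 × 4.6197 × 1.062155145 = SEK 4,023,607.26.
The quoted forward undervalues NZD, so borrow NZD, convert to SEK at spot, deposit the SEK at 6.03%, and buy NZD forward at 4.3764 to cover the loan.
Arbitrage profit = |3,892,593.05 − 4,023,607.26| = SEK 131,014.

SEK 131,014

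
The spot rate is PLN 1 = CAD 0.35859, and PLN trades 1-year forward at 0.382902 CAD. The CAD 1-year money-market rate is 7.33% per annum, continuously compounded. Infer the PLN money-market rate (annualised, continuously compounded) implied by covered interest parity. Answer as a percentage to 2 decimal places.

0.77%

T = 1 year.
By CIP, F/S equals the CAD-to-PLN growth ratio: 0.382902/0.35859 = 1.0677989.
The CAD side grows by e^(0.0733×1) = 1.0760533.
So the PLN growth factor = 1.0077303.
r = ln(1.0077303)/1 = 0.007701 → 0.77%.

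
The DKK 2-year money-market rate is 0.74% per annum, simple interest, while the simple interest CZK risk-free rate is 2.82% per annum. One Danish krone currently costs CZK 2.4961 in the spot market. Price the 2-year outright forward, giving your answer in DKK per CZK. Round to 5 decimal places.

0.38485

T = 2 years.
CZK accumulates by 1 + 0.0282×2 = 1.056400.
Growth of 1 DKK over T: 1 + 0.0074×2 = 1.014800.
CIP: F = S · (grow CZK)/(grow DKK) = 2.4961 × 1.056400/1.014800 = 2.598423 CZK per DKK.
Quoted the other way: 1/2.598423 = 0.38485 DKK per CZK.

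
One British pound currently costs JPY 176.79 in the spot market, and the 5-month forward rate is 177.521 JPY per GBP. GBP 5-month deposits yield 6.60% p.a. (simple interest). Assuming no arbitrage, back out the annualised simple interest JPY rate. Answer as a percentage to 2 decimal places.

7.62%

T = 5/12 years.
F/S = 177.521/176.79 = 1.0041348 = (growth of JPY) / (growth of GBP).
The GBP side grows by 1 + 0.0660×5/12 = 1.027500.
So the JPY growth factor = 1.0317485.
(1.0317485 − 1)/T = 0.076196, i.e. 7.62%.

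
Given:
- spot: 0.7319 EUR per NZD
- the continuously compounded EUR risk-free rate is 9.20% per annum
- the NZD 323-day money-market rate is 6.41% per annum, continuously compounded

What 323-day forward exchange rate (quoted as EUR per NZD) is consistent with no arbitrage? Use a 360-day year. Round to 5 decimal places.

T = 323/360 years.
EUR accumulates by e^(0.0920×323/360) = 1.0860469.
Growth of 1 NZD over T: e^(0.0641×323/360) = 1.0591979.
CIP: F = S · (grow EUR)/(grow NZD) = 0.7319 × 1.0860469/1.0591979 = 0.7504525 EUR per NZD.

0.75045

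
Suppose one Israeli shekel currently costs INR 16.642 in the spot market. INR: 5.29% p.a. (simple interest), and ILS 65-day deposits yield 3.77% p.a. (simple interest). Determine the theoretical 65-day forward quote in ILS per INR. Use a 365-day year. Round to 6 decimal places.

T = 65/365 years.
Growth of 1 INR over T: 1 + 0.0529×65/365 = 1.0094205.
ILS accumulates by 1 + 0.0377×65/365 = 1.0067137.
Forward (INR per ILS) = 16.642 × 1.0094205 / 1.0067137 = 16.68675.
Invert for ILS per INR: 1 / 16.68675 = 0.059928.

0.059928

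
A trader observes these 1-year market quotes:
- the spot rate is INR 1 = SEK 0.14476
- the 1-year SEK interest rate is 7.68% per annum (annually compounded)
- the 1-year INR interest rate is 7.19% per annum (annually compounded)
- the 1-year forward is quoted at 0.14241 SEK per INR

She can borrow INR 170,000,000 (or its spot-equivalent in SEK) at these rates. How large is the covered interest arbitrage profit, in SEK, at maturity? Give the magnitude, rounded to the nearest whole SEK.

SEK 548,809

T = 1 year.
Invest the INR and cover forward: 170,000,000 × 1.071900 × 0.14241 = SEK 25,950,377.43.
Convert at spot and invest in SEK: 170,000,000 × 0.14476 × 1.076800 = SEK 26,499,186.56.
The quoted forward undervalues INR, so borrow INR, convert to SEK at spot, deposit the SEK at 7.68%, and buy INR forward at 0.14241 to cover the loan.
Profit = 26,499,186.56 − 25,950,377.43 = SEK 548,809.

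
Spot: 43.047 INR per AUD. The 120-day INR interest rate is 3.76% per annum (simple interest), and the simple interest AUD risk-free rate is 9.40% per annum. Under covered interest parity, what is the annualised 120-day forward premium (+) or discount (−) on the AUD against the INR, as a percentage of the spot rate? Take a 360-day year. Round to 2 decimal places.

-5.47%

T = 120/360 years.
CIP forward (INR per AUD) = 43.047 × 1.0125333/1.0313333 = 42.262304.
(F − S)/S ÷ T = (42.262304 − 43.047)/43.047/(120/360) = -0.054686 → -5.47%.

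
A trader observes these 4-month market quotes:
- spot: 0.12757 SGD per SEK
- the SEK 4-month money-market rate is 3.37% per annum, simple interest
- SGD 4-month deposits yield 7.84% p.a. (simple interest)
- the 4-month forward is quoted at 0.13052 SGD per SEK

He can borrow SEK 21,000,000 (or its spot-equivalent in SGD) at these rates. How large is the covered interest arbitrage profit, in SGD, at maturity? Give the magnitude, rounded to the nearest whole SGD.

T = 4/12 years.
Route A — deposit SEK, sell forward: 21,000,000 × 1.011233333 × 0.13052 = SGD 2,771,709.67.
Route B — convert at spot, deposit SGD: 21,000,000 × 0.12757 × 1.026133333 = SGD 2,748,980.42.
The quoted forward overvalues SEK, so borrow SGD, buy SEK at spot, deposit the SEK at 3.37%, and sell the proceeds forward at 0.13052.
The gap between the two covered legs is SGD 22,729.

SGD 22,729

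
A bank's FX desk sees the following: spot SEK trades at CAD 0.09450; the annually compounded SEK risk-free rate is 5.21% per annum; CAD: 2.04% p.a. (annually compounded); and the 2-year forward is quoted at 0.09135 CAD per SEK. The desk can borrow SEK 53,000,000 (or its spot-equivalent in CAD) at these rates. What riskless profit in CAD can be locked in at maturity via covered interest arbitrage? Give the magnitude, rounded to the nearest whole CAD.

T = 2 years.
Keep in SEK, deliver into the forward: 53,000,000·1.10691441·0.09135 = CAD 5,359,181.46.
Swap to CAD now, deposit: 53,000,000·0.09450·1.04121616 = CAD 5,214,931.14.
The quoted forward overvalues SEK, so borrow CAD, buy SEK at spot, deposit the SEK at 5.21%, and sell the proceeds forward at 0.09135.
The gap between the two covered legs is CAD 144,250.

CAD 144,250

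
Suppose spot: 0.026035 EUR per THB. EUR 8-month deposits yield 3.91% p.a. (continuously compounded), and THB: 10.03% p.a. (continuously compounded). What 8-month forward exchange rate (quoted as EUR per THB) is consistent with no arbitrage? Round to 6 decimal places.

T = 8/12 years.
EUR growth factor: e^(0.0391×8/12) = 1.0264094.
Growth of 1 THB over T: e^(0.1003×8/12) = 1.0691529.
CIP: F = S · (grow EUR)/(grow THB) = 0.026035 × 1.0264094/1.0691529 = 0.02499415 EUR per THB.

0.024994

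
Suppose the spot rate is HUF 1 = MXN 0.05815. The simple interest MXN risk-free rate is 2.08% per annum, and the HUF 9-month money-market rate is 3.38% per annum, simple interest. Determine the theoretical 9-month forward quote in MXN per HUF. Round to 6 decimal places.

T = 9/12 years.
Growth of 1 MXN over T: 1 + 0.0208×9/12 = 1.015600.
HUF growth factor: 1 + 0.0338×9/12 = 1.025350.
So F = 0.05815 × 1.015600 / 1.025350 = 0.05759705 (MXN/HUF).

0.057597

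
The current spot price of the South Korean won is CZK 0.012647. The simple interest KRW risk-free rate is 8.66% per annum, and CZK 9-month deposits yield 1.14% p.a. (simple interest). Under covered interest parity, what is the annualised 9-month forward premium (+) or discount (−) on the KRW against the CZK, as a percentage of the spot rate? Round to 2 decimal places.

T = 9/12 years.
CIP forward (CZK per KRW) = 0.012647 × 1.008550/1.064950 = 0.011977212.
(F − S)/S ÷ T = (0.011977212 − 0.012647)/0.012647/(9/12) = -0.070614 → -7.06%.

-7.06%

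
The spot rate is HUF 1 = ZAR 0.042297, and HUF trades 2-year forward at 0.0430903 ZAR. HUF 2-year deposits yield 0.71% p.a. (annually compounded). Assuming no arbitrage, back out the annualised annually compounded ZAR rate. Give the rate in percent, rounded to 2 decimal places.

T = 2 years.
By CIP, F/S equals the ZAR-to-HUF growth ratio: 0.0430903/0.042297 = 1.0187555.
HUF growth factor: (1 + 0.0071)^2 = 1.0142504.
Hence g_ZAR = 1.0332732.
r = 1.0332732^(1/2) − 1 = 0.016500 → 1.65%.

1.65%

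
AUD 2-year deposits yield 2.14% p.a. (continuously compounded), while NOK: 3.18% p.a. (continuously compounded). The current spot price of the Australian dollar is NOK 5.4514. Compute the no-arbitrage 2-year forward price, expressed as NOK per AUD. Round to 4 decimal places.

T = 2 years.
NOK accumulates by e^(0.0318×2) = 1.065666.
Growth of 1 AUD over T: e^(0.0214×2) = 1.0437291.
Forward (NOK per AUD) = 5.4514 × 1.065666 / 1.0437291 = 5.565976.

5.5660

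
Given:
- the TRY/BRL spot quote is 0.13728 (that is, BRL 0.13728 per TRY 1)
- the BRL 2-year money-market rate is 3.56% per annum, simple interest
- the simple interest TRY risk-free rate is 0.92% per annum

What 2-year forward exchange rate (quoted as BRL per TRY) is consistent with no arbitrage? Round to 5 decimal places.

T = 2 years.
BRL growth factor: 1 + 0.0356×2 = 1.071200.
TRY accumulates by 1 + 0.0092×2 = 1.018400.
CIP: F = S · (grow BRL)/(grow TRY) = 0.13728 × 1.071200/1.018400 = 0.1443974 BRL per TRY.

0.14440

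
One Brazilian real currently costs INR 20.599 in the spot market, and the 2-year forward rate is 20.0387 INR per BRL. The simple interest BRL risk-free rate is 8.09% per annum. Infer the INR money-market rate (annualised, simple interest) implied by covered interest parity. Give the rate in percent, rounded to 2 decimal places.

T = 2 years.
CIP gives F = S · g_INR/g_BRL, so g_INR/g_BRL = 20.0387/20.599 = 0.9727997.
The BRL side grows by 1 + 0.0809×2 = 1.161800.
That pins the INR growth at 1.1301987.
r = (1.1301987 − 1)/2 = 0.065099 → 6.51%.

6.51%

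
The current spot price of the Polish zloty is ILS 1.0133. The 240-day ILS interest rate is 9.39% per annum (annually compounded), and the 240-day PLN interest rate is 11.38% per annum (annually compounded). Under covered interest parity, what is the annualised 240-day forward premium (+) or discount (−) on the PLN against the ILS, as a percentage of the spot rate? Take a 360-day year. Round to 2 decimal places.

T = 240/360 years.
No-arbitrage forward: 1.0133 × 1.0616591 / 1.074496 = 1.0011942 ILS/PLN.
(F − S)/S ÷ T = (1.0011942 − 1.0133)/1.0133/(240/360) = -0.017920 → -1.79%.

-1.79%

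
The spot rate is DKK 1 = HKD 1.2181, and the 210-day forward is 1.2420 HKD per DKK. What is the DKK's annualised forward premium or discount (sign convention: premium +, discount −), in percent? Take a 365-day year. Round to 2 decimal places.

+3.41%

T = 210/365 years.
Period premium: (1.2420 − 1.2181)/1.2181 = 0.0196207.
Per annum: 0.0196207 / (210/365) = 0.034103 = 3.41%.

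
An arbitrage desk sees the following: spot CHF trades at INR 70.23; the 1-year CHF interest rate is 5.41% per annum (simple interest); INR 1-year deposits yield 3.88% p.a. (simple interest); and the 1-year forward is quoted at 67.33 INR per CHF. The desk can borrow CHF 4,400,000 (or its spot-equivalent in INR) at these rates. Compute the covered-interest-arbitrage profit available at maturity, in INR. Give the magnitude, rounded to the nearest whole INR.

T = 1 year.
Keep in CHF, deliver into the forward: 4,400,000·1.054100·67.33 = INR 312,279,233.20.
Swap to INR now, deposit: 4,400,000·70.23·1.038800 = INR 321,001,665.60.
The quoted forward undervalues CHF, so borrow CHF, convert to INR at spot, deposit the INR at 3.88%, and buy CHF forward at 67.33 to cover the loan.
The gap between the two covered legs is INR 8,722,432.

INR 8,722,432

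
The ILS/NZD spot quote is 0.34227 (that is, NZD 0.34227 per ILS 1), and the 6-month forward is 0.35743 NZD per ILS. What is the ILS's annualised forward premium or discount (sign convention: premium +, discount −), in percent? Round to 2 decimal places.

+8.86%

T = 6/12 years.
ILS trades forward at +4.42925% vs spot over the period.
×(1/T) gives 8.86% p.a.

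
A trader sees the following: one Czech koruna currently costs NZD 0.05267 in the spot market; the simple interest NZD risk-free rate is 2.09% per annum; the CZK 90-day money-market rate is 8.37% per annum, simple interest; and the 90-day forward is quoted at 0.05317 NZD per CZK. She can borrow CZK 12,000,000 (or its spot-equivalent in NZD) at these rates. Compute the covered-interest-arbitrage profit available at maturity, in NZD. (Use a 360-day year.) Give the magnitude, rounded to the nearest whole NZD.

T = 90/360 years.
Invest the CZK and cover forward: 12,000,000 × 1.020925 × 0.05317 = NZD 651,390.99.
Convert at spot and invest in NZD: 12,000,000 × 0.05267 × 1.005225 = NZD 635,342.41.
The quoted forward overvalues CZK, so borrow NZD, buy CZK at spot, deposit the CZK at 8.37%, and sell the proceeds forward at 0.05317.
Arbitrage profit = |651,390.99 − 635,342.41| = NZD 16,049.

NZD 16,049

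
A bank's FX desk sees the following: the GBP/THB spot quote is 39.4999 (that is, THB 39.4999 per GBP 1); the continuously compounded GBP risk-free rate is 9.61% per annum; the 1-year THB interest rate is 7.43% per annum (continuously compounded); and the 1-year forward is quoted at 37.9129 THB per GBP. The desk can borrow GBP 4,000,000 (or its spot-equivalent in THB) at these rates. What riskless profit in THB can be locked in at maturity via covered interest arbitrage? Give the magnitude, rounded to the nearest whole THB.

THB 3,237,525

T = 1 year.
Invest the GBP and cover forward: 4,000,000 × 1.1008691454 × 37.9129 = THB 166,948,567.29.
Convert at spot and invest in THB: 4,000,000 × 39.4999 × 1.077129896 = THB 170,186,092.72.
The quoted forward undervalues GBP, so borrow GBP, convert to THB at spot, deposit the THB at 7.43%, and buy GBP forward at 37.9129 to cover the loan.
Arbitrage profit = |166,948,567.29 − 170,186,092.72| = THB 3,237,525.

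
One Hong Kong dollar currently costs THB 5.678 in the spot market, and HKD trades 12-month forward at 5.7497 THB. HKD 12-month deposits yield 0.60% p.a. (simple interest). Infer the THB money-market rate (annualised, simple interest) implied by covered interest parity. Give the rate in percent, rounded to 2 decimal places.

1.87%

T = 1 year.
CIP gives F = S · g_THB/g_HKD, so g_THB/g_HKD = 5.7497/5.678 = 1.0126277.
HKD growth factor: 1 + 0.0060×1 = 1.006000.
Hence g_THB = 1.0187035.
r = (1.0187035 − 1)/1 = 0.018703 → 1.87%.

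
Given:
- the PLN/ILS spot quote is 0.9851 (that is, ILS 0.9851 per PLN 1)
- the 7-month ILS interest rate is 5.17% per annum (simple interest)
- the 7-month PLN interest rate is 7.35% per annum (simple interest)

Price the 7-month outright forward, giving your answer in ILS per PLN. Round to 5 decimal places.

T = 7/12 years.
ILS accumulates by 1 + 0.0517×7/12 = 1.0301583.
PLN growth factor: 1 + 0.0735×7/12 = 1.042875.
CIP: F = S · (grow ILS)/(grow PLN) = 0.9851 × 1.0301583/1.042875 = 0.9730878 ILS per PLN.

0.97309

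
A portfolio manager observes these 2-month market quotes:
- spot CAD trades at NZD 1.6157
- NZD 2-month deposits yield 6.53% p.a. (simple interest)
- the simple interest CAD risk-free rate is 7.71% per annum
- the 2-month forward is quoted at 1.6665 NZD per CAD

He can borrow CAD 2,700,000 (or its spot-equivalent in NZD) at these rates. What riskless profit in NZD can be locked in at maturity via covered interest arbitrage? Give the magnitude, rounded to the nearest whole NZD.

T = 2/12 years.
Route A — deposit CAD, sell forward: 2,700,000 × 1.012850 × 1.6665 = NZD 4,557,369.22.
Route B — convert at spot, deposit NZD: 2,700,000 × 1.6157 × 1.010883333 = NZD 4,409,867.34.
The quoted forward overvalues CAD, so borrow NZD, buy CAD at spot, deposit the CAD at 7.71%, and sell the proceeds forward at 1.6665.
Profit = 4,557,369.22 − 4,409,867.34 = NZD 147,502.

NZD 147,502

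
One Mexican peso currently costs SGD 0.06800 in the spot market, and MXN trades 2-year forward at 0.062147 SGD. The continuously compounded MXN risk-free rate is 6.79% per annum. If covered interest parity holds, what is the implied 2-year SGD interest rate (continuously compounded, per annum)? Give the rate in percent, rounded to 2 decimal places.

T = 2 years.
CIP gives F = S · g_SGD/g_MXN, so g_SGD/g_MXN = 0.062147/0.068 = 0.9139265.
MXN growth factor: e^(0.0679×2) = 1.1454528.
So the SGD growth factor = 1.0468597.
Take logs: ln 1.0468597 / 2 = 0.022897, so 2.29%.

2.29%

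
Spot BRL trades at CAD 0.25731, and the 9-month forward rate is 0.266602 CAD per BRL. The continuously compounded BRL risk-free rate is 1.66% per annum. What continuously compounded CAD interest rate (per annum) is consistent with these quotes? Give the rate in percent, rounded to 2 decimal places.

6.39%

T = 9/12 years.
By CIP, F/S equals the CAD-to-BRL growth ratio: 0.266602/0.25731 = 1.0361121.
BRL growth factor: e^(0.0166×9/12) = 1.0125278.
So the CAD growth factor = 1.0490923.
Take logs: ln 1.0490923 / (9/12) = 0.063900, so 6.39%.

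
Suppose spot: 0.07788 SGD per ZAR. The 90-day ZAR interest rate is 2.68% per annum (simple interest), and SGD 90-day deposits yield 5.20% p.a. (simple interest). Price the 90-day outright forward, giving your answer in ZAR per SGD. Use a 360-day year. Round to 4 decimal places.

12.7604

T = 90/360 years.
SGD growth factor: 1 + 0.0520×90/360 = 1.013000.
ZAR growth factor: 1 + 0.0268×90/360 = 1.006700.
CIP: F = S · (grow SGD)/(grow ZAR) = 0.07788 × 1.013000/1.006700 = 0.078367379 SGD per ZAR.
Invert for ZAR per SGD: 1 / 0.078367379 = 12.7604.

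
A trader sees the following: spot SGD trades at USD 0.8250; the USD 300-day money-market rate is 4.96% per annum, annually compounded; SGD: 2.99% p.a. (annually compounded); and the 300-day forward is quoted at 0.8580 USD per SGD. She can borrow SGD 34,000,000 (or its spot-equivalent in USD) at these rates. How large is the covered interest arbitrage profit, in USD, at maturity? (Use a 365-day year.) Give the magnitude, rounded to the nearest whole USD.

USD 698,462

T = 300/365 years.
Invest the SGD and cover forward: 34,000,000 × 1.0245106708 × 0.8580 = USD 29,887,025.29.
Convert at spot and invest in USD: 34,000,000 × 0.8250 × 1.0405904928 = USD 29,188,563.32.
The quoted forward overvalues SGD, so borrow USD, buy SGD at spot, deposit the SGD at 2.99%, and sell the proceeds forward at 0.8580.
Arbitrage profit = |29,887,025.29 − 29,188,563.32| = USD 698,462.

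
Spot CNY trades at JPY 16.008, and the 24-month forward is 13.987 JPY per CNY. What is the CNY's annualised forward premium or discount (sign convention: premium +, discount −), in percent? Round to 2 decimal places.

T = 2 years.
Period premium: (13.987 − 16.008)/16.008 = -0.1262494.
×(1/T) gives -6.31% p.a.

-6.31%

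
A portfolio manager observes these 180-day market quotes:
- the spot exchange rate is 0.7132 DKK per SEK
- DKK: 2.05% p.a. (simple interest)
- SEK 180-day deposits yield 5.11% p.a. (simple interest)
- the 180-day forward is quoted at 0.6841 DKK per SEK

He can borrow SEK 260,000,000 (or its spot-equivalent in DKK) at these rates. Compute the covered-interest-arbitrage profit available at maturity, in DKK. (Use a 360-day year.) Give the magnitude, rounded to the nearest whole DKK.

T = 180/360 years.
Invest the SEK and cover forward: 260,000,000 × 1.025550 × 0.6841 = DKK 182,410,476.30.
Convert at spot and invest in DKK: 260,000,000 × 0.7132 × 1.010250 = DKK 187,332,678.00.
The quoted forward undervalues SEK, so borrow SEK, convert to DKK at spot, deposit the DKK at 2.05%, and buy SEK forward at 0.6841 to cover the loan.
Arbitrage profit = |182,410,476.30 − 187,332,678.00| = DKK 4,922,202.

DKK 4,922,202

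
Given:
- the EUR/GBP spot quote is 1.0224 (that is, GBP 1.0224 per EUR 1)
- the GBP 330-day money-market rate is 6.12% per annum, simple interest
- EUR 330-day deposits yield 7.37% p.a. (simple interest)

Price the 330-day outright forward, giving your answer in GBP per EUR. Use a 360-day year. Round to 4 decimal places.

1.0114

T = 330/360 years.
Growth of 1 GBP over T: 1 + 0.0612×330/360 = 1.056100.
Growth of 1 EUR over T: 1 + 0.0737×330/360 = 1.0675583.
CIP: F = S · (grow GBP)/(grow EUR) = 1.0224 × 1.056100/1.0675583 = 1.011426 GBP per EUR.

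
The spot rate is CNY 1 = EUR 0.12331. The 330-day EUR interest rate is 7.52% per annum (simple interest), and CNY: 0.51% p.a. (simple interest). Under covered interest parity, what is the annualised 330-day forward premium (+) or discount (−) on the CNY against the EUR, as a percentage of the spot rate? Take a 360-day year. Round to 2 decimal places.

+6.98%

T = 330/360 years.
No-arbitrage forward: 0.12331 × 1.0689333 / 1.004675 = 0.13119682 EUR/CNY.
Annualised premium = (F − S)/S × (1/T) = (0.13119682 − 0.12331)/0.12331 ÷ (330/360) = 6.98%.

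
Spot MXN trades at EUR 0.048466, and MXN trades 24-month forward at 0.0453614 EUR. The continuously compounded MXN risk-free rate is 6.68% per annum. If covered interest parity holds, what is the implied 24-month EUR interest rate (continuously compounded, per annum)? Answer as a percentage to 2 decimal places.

3.37%

T = 2 years.
CIP gives F = S · g_EUR/g_MXN, so g_EUR/g_MXN = 0.0453614/0.048466 = 0.9359427.
MXN growth factor: e^(0.0668×2) = 1.1429356.
That pins the EUR growth at 1.0697222.
Take logs: ln 1.0697222 / 2 = 0.033699, so 3.37%.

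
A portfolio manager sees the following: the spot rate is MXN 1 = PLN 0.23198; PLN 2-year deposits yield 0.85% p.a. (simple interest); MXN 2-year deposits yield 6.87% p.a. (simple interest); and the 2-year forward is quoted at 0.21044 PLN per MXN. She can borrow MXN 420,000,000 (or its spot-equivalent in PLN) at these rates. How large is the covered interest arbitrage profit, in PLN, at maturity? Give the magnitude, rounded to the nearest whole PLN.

PLN 1,440,934

T = 2 years.
Keep in MXN, deliver into the forward: 420,000,000·1.137400·0.21044 = PLN 100,528,871.52.
Swap to PLN now, deposit: 420,000,000·0.23198·1.017000 = PLN 99,087,937.20.
The quoted forward overvalues MXN, so borrow PLN, buy MXN at spot, deposit the MXN at 6.87%, and sell the proceeds forward at 0.21044.
Arbitrage profit = |100,528,871.52 − 99,087,937.20| = PLN 1,440,934.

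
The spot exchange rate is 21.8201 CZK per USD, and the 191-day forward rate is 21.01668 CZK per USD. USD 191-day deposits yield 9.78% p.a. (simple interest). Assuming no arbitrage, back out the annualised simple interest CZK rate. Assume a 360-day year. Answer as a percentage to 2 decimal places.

T = 191/360 years.
F/S = 21.01668/21.8201 = 0.9631798 = (growth of CZK) / (growth of USD).
The USD side grows by 1 + 0.0978×191/360 = 1.0518883.
That pins the CZK growth at 1.0131576.
(1.0131576 − 1)/T = 0.024800, i.e. 2.48%.

2.48%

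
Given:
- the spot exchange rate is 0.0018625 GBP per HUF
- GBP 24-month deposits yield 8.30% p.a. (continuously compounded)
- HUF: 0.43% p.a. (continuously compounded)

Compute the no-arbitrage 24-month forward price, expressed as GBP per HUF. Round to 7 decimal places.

T = 2 years.
GBP accumulates by e^(0.0830×2) = 1.1805731.
HUF growth factor: e^(0.0043×2) = 1.0086371.
Forward (GBP per HUF) = 0.0018625 × 1.1805731 / 1.0086371 = 0.002179989.

0.0021800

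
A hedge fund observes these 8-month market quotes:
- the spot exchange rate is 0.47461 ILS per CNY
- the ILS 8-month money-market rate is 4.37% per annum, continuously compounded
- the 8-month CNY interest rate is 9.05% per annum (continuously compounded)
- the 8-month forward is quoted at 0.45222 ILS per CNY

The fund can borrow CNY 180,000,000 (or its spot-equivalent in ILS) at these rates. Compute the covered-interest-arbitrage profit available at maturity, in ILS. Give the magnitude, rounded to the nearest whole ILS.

T = 8/12 years.
Route A — deposit CNY, sell forward: 180,000,000 × 1.0621905511 × 0.45222 = ILS 86,461,885.98.
Route B — convert at spot, deposit ILS: 180,000,000 × 0.47461 × 1.0295618602 = ILS 87,955,263.80.
The quoted forward undervalues CNY, so borrow CNY, convert to ILS at spot, deposit the ILS at 4.37%, and buy CNY forward at 0.45222 to cover the loan.
Profit = 87,955,263.80 − 86,461,885.98 = ILS 1,493,378.

ILS 1,493,378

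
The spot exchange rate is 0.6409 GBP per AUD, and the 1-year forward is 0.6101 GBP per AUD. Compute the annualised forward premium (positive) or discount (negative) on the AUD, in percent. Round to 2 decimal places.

-4.81%

T = 1 year.
Period premium: (0.6101 − 0.6409)/0.6409 = -0.0480574.
×(1/T) gives -4.81% p.a.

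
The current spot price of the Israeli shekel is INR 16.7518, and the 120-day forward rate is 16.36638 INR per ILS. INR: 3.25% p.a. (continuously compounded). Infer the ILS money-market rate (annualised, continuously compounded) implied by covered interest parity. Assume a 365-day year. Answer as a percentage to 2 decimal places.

10.33%

T = 120/365 years.
CIP gives F = S · g_INR/g_ILS, so g_INR/g_ILS = 16.36638/16.7518 = 0.9769923.
INR growth factor: e^(0.0325×120/365) = 1.0107422.
That pins the ILS growth at 1.0345447.
r = ln(1.0345447)/(120/365) = 0.103299 → 10.33%.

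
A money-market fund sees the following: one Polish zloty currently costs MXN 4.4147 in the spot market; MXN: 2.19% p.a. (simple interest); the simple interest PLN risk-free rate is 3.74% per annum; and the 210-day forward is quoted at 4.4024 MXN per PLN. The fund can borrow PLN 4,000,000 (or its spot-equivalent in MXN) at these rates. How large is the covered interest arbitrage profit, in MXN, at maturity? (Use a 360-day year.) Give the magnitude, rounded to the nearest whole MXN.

MXN 109,392

T = 210/360 years.
Route A — deposit PLN, sell forward: 4,000,000 × 1.0218166667 × 4.4024 = MXN 17,993,782.77.
Route B — convert at spot, deposit MXN: 4,000,000 × 4.4147 × 1.012775 = MXN 17,884,391.17.
The quoted forward overvalues PLN, so borrow MXN, buy PLN at spot, deposit the PLN at 3.74%, and sell the proceeds forward at 4.4024.
Profit = 17,993,782.77 − 17,884,391.17 = MXN 109,392.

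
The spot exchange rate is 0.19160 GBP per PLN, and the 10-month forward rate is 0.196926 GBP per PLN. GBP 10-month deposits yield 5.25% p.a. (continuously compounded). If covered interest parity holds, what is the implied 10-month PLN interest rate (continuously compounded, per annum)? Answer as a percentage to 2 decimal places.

T = 10/12 years.
CIP gives F = S · g_GBP/g_PLN, so g_GBP/g_PLN = 0.196926/0.1916 = 1.0277975.
GBP growth factor: e^(0.0525×10/12) = 1.0447211.
So the PLN growth factor = 1.0164659.
Take logs: ln 1.0164659 / (10/12) = 0.019598, so 1.96%.

1.96%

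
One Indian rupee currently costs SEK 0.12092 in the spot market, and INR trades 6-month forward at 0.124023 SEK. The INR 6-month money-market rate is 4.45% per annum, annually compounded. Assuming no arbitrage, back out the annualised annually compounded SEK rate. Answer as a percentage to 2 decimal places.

T = 6/12 years.
By CIP, F/S equals the SEK-to-INR growth ratio: 0.124023/0.12092 = 1.0256616.
The INR side grows by (1 + 0.0445)^(6/12) = 1.0220078.
That pins the SEK growth at 1.0482342.
Annualise: 1.0482342^(12/6) − 1 = 0.098795 = 9.88%.

9.88%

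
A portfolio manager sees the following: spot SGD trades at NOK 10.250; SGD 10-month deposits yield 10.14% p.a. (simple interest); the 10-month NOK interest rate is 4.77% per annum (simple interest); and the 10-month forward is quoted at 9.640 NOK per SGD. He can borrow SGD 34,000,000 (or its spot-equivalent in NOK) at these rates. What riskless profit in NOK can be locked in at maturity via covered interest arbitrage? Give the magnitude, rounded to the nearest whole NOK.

NOK 6,897,155

T = 10/12 years.
Route A — deposit SGD, sell forward: 34,000,000 × 1.084500 × 9.640 = NOK 355,455,720.00.
Route B — convert at spot, deposit NOK: 34,000,000 × 10.250 × 1.039750 = NOK 362,352,875.00.
The quoted forward undervalues SGD, so borrow SGD, convert to NOK at spot, deposit the NOK at 4.77%, and buy SGD forward at 9.640 to cover the loan.
Profit = 362,352,875.00 − 355,455,720.00 = NOK 6,897,155.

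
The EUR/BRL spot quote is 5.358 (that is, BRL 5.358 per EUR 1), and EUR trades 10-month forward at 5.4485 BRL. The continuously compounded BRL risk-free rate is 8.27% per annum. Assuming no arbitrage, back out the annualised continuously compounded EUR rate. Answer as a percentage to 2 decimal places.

6.26%

T = 10/12 years.
By CIP, F/S equals the BRL-to-EUR growth ratio: 5.4485/5.358 = 1.0168906.
The BRL side grows by e^(0.0827×10/12) = 1.0713469.
That pins the EUR growth at 1.0535518.
r = ln(1.0535518)/(10/12) = 0.062601 → 6.26%.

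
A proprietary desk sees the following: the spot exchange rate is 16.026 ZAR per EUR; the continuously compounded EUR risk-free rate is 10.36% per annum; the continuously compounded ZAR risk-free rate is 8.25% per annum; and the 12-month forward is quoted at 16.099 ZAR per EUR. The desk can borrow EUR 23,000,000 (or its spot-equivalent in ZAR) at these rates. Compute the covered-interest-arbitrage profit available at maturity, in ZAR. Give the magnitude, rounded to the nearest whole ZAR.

ZAR 10,398,278

T = 1 year.
Route A — deposit EUR, sell forward: 23,000,000 × 1.10915670349 × 16.099 = ZAR 410,695,216.70.
Route B — convert at spot, deposit ZAR: 23,000,000 × 16.026 × 1.08599867344 = ZAR 400,296,939.03.
The quoted forward overvalues EUR, so borrow ZAR, buy EUR at spot, deposit the EUR at 10.36%, and sell the proceeds forward at 16.099.
Profit = 410,695,216.70 − 400,296,939.03 = ZAR 10,398,278.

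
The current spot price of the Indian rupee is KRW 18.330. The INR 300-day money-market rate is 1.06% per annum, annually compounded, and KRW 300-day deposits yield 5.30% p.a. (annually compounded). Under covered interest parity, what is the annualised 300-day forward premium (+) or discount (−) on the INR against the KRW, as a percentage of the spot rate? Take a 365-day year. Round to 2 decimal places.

T = 300/365 years.
F = S · g_KRW/g_INR = 18.33 × 1.0433602/1.0087041 = 18.959765.
Annualised premium = (F − S)/S × (1/T) = (18.959765 − 18.33)/18.33 ÷ (300/365) = 4.18%.

+4.18%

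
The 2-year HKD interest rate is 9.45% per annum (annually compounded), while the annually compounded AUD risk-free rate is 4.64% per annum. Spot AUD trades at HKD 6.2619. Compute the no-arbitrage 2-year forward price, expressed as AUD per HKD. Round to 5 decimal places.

0.14597

T = 2 years.
HKD growth factor: (1 + 0.0945)^2 = 1.1979302.
AUD growth factor: (1 + 0.0464)^2 = 1.094953.
So F = 6.2619 × 1.1979302 / 1.094953 = 6.850814 (HKD/AUD).
Invert for AUD per HKD: 1 / 6.850814 = 0.14597.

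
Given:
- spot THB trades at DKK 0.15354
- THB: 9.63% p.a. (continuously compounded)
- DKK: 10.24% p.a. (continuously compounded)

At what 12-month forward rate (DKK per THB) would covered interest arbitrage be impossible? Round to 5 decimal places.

T = 1 year.
DKK accumulates by e^(0.1024×1) = 1.1078265.
Growth of 1 THB over T: e^(0.0963×1) = 1.1010893.
Forward (DKK per THB) = 0.15354 × 1.1078265 / 1.1010893 = 0.1544795.

0.15448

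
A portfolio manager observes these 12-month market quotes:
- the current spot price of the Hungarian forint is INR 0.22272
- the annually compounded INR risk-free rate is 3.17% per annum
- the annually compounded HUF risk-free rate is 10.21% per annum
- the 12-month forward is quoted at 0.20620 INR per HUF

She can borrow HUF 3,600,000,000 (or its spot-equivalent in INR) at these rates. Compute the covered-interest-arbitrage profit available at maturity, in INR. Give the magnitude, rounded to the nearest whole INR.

INR 9,097,934

T = 1 year.
Route A — deposit HUF, sell forward: 3,600,000,000 × 1.102100 × 0.20620 = INR 818,110,872.00.
Route B — convert at spot, deposit INR: 3,600,000,000 × 0.22272 × 1.031700 = INR 827,208,806.40.
The quoted forward undervalues HUF, so borrow HUF, convert to INR at spot, deposit the INR at 3.17%, and buy HUF forward at 0.20620 to cover the loan.
Arbitrage profit = |818,110,872.00 − 827,208,806.40| = INR 9,097,934.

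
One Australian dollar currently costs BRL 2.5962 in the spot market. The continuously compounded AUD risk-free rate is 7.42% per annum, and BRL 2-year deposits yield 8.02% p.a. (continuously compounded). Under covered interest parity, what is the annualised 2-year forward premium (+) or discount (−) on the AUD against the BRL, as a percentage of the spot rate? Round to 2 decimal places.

T = 2 years.
No-arbitrage forward: 2.5962 × 1.1739804 / 1.1599768 = 2.6275421 BRL/AUD.
(F − S)/S ÷ T = (2.6275421 − 2.5962)/2.5962/2 = 0.006036 → 0.60%.

+0.60%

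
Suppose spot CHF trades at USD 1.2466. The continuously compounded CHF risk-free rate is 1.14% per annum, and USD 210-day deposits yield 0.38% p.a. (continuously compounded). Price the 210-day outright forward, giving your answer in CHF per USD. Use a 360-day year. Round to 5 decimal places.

T = 210/360 years.
Growth of 1 USD over T: e^(0.0038×210/360) = 1.0022191.
Growth of 1 CHF over T: e^(0.0114×210/360) = 1.0066722.
Forward (USD per CHF) = 1.2466 × 1.0022191 / 1.0066722 = 1.241086.
Invert for CHF per USD: 1 / 1.241086 = 0.80575.

0.80575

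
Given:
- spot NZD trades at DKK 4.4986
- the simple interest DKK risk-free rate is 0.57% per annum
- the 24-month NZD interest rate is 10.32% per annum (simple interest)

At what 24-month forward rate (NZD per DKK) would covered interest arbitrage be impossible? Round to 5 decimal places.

T = 2 years.
DKK growth factor: 1 + 0.0057×2 = 1.011400.
NZD growth factor: 1 + 0.1032×2 = 1.206400.
CIP: F = S · (grow DKK)/(grow NZD) = 4.4986 × 1.011400/1.206400 = 3.771456 DKK per NZD.
Quoted the other way: 1/3.771456 = 0.26515 NZD per DKK.

0.26515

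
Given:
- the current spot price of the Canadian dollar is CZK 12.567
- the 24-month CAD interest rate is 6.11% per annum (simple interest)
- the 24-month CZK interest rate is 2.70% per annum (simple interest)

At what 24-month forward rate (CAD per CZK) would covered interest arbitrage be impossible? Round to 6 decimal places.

T = 2 years.
CZK growth factor: 1 + 0.0270×2 = 1.054000.
Growth of 1 CAD over T: 1 + 0.0611×2 = 1.122200.
So F = 12.567 × 1.054000 / 1.122200 = 11.80326 (CZK/CAD).
Quoted the other way: 1/11.80326 = 0.084722 CAD per CZK.

0.084722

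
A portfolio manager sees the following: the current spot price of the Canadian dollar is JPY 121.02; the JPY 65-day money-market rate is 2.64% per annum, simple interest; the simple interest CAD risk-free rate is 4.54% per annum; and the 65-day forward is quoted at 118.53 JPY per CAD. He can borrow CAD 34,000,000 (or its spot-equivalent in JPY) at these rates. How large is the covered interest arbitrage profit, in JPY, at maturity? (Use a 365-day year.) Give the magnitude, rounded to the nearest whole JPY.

T = 65/365 years.
Route A — deposit CAD, sell forward: 34,000,000 × 1.008084931507 × 118.53 = JPY 4,062,602,435.67.
Route B — convert at spot, deposit JPY: 34,000,000 × 121.02 × 1.004701369863 = JPY 4,134,024,632.55.
The quoted forward undervalues CAD, so borrow CAD, convert to JPY at spot, deposit the JPY at 2.64%, and buy CAD forward at 118.53 to cover the loan.
Arbitrage profit = |4,062,602,435.67 − 4,134,024,632.55| = JPY 71,422,197.

JPY 71,422,197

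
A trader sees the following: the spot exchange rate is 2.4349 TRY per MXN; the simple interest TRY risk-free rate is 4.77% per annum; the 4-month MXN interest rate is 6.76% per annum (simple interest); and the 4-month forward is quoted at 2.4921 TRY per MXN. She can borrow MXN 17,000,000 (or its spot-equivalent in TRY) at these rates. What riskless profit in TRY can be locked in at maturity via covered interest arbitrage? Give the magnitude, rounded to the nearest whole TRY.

T = 4/12 years.
Route A — deposit MXN, sell forward: 17,000,000 × 1.0225333333 × 2.4921 = TRY 43,320,340.44.
Route B — convert at spot, deposit TRY: 17,000,000 × 2.4349 × 1.015900 = TRY 42,051,453.47.
The quoted forward overvalues MXN, so borrow TRY, buy MXN at spot, deposit the MXN at 6.76%, and sell the proceeds forward at 2.4921.
The gap between the two covered legs is TRY 1,268,887.

TRY 1,268,887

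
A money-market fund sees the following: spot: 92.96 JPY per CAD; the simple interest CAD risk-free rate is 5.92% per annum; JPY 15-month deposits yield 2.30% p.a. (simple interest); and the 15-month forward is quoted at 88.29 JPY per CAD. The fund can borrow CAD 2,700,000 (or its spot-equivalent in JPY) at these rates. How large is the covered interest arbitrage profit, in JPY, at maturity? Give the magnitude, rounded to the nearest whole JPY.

JPY 2,184,678

T = 15/12 years.
Keep in CAD, deliver into the forward: 2,700,000·1.074000·88.29 = JPY 256,023,342.00.
Swap to JPY now, deposit: 2,700,000·92.96·1.028750 = JPY 258,208,020.00.
The quoted forward undervalues CAD, so borrow CAD, convert to JPY at spot, deposit the JPY at 2.30%, and buy CAD forward at 88.29 to cover the loan.
Profit = 258,208,020.00 − 256,023,342.00 = JPY 2,184,678.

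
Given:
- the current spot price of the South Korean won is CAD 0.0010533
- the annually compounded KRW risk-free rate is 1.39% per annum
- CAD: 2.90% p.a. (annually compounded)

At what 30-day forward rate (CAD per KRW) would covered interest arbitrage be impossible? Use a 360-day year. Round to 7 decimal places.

0.0010546

T = 30/360 years.
CAD accumulates by (1 + 0.0290)^(30/360) = 1.0023851.
Growth of 1 KRW over T: (1 + 0.0139)^(30/360) = 1.001151.
CIP: F = S · (grow CAD)/(grow KRW) = 0.0010533 × 1.0023851/1.001151 = 0.001054598 CAD per KRW.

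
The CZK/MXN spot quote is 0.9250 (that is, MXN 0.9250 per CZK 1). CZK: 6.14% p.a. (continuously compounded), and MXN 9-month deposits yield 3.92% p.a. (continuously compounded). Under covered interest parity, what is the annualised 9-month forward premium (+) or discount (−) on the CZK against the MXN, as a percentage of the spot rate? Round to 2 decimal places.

T = 9/12 years.
No-arbitrage forward: 0.925 × 1.0298364 / 1.0471268 = 0.9097262 MXN/CZK.
(F − S)/S ÷ T = (0.9097262 − 0.925)/0.925/(9/12) = -0.022016 → -2.20%.

-2.20%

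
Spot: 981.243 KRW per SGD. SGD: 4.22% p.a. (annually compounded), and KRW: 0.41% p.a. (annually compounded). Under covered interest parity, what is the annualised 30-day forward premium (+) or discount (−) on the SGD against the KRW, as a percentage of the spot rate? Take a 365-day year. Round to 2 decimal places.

T = 30/365 years.
F = S · g_KRW/g_SGD = 981.243 × 1.0003364/1.0034031 = 978.244028.
Annualised premium = (F − S)/S × (1/T) = (978.244028 − 981.243)/981.243 ÷ (30/365) = -3.72%.

-3.72%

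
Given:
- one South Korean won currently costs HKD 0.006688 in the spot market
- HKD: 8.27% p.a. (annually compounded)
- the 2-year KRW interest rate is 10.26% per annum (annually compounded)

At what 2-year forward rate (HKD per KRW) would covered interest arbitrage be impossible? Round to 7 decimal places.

T = 2 years.
HKD accumulates by (1 + 0.0827)^2 = 1.1722393.
Growth of 1 KRW over T: (1 + 0.1026)^2 = 1.2157268.
So F = 0.006688 × 1.1722393 / 1.2157268 = 0.006448765 (HKD/KRW).

0.0064488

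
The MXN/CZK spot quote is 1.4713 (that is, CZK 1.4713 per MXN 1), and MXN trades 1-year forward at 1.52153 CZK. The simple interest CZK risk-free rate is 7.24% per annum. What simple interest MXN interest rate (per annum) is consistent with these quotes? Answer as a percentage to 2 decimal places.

3.70%

T = 1 year.
By CIP, F/S equals the CZK-to-MXN growth ratio: 1.52153/1.4713 = 1.0341399.
CZK growth factor: 1 + 0.0724×1 = 1.072400.
That pins the MXN growth at 1.036997.
(1.036997 − 1)/T = 0.036997, i.e. 3.70%.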